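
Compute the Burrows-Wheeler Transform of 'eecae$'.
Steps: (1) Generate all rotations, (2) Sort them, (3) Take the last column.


Rotations (sorted):
  0: $eecae -> last char: e
  1: ae$eec -> last char: c
  2: cae$ee -> last char: e
  3: e$eeca -> last char: a
  4: ecae$e -> last char: e
  5: eecae$ -> last char: $


BWT = eceae$


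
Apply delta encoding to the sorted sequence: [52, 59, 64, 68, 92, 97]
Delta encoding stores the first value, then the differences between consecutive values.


First value: 52
Deltas:
  59 - 52 = 7
  64 - 59 = 5
  68 - 64 = 4
  92 - 68 = 24
  97 - 92 = 5


Delta encoded: [52, 7, 5, 4, 24, 5]


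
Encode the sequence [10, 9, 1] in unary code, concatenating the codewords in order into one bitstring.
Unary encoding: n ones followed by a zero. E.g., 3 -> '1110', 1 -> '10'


Encode each number as n ones followed by a terminating 0:
  10 -> 11111111110 (11 bits)
  9 -> 1111111110 (10 bits)
  1 -> 10 (2 bits)
Total length = 11 + 10 + 2 = 23 bits.

Unary([10, 9, 1]) = 11111111110111111111010 (23 bits)


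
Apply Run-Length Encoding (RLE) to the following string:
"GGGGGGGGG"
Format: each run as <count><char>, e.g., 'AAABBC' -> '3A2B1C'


Scanning runs left to right:
  i=0: run of 'G' x 9 -> '9G'

RLE = 9G


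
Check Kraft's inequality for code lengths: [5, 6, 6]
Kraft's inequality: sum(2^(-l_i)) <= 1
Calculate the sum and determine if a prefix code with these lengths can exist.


Sum = 2^(-5) + 2^(-6) + 2^(-6)
    = 0.03125 + 0.015625 + 0.015625
    = 4/64 = 0.0625
Since 0.0625 <= 1, Kraft's inequality IS satisfied.
A prefix code with these lengths CAN exist.

Kraft sum = 0.0625. Satisfied.


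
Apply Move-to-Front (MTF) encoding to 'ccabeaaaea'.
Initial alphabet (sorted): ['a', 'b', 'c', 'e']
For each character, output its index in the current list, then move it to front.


MTF encoding:
'c': index 2 in ['a', 'b', 'c', 'e'] -> ['c', 'a', 'b', 'e']
'c': index 0 in ['c', 'a', 'b', 'e'] -> ['c', 'a', 'b', 'e']
'a': index 1 in ['c', 'a', 'b', 'e'] -> ['a', 'c', 'b', 'e']
'b': index 2 in ['a', 'c', 'b', 'e'] -> ['b', 'a', 'c', 'e']
'e': index 3 in ['b', 'a', 'c', 'e'] -> ['e', 'b', 'a', 'c']
'a': index 2 in ['e', 'b', 'a', 'c'] -> ['a', 'e', 'b', 'c']
'a': index 0 in ['a', 'e', 'b', 'c'] -> ['a', 'e', 'b', 'c']
'a': index 0 in ['a', 'e', 'b', 'c'] -> ['a', 'e', 'b', 'c']
'e': index 1 in ['a', 'e', 'b', 'c'] -> ['e', 'a', 'b', 'c']
'a': index 1 in ['e', 'a', 'b', 'c'] -> ['a', 'e', 'b', 'c']


Output: [2, 0, 1, 2, 3, 2, 0, 0, 1, 1]


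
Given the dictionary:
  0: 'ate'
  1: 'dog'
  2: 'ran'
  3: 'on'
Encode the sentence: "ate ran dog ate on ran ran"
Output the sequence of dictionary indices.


Look up each word in the dictionary:
  'ate' -> 0
  'ran' -> 2
  'dog' -> 1
  'ate' -> 0
  'on' -> 3
  'ran' -> 2
  'ran' -> 2

Encoded: [0, 2, 1, 0, 3, 2, 2]


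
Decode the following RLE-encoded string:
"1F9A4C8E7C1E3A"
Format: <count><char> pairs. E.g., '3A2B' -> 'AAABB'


Expanding each <count><char> pair:
  1F -> 'F'
  9A -> 'AAAAAAAAA'
  4C -> 'CCCC'
  8E -> 'EEEEEEEE'
  7C -> 'CCCCCCC'
  1E -> 'E'
  3A -> 'AAA'

Decoded = FAAAAAAAAACCCCEEEEEEEECCCCCCCEAAA


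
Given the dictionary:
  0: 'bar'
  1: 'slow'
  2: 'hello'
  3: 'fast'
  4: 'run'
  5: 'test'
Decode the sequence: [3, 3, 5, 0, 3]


Look up each index in the dictionary:
  3 -> 'fast'
  3 -> 'fast'
  5 -> 'test'
  0 -> 'bar'
  3 -> 'fast'

Decoded: "fast fast test bar fast"


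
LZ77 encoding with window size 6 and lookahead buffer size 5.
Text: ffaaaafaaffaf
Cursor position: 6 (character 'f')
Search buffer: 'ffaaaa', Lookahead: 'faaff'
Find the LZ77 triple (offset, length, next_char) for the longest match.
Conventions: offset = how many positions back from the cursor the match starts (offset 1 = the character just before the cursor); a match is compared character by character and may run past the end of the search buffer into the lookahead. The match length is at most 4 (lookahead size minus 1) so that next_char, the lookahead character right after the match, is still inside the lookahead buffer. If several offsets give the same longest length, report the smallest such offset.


Try each offset into the search buffer:
  offset=1 (pos 5, char 'a'): match length 0
  offset=2 (pos 4, char 'a'): match length 0
  offset=3 (pos 3, char 'a'): match length 0
  offset=4 (pos 2, char 'a'): match length 0
  offset=5 (pos 1, char 'f'): match length 3
  offset=6 (pos 0, char 'f'): match length 1
Longest match has length 3 at offset 5.
next_char = character at position 6 + 3 = 9 -> 'f'

Best match: offset=5, length=3 (matching 'faa' starting at position 1)
LZ77 triple: (5, 3, 'f')


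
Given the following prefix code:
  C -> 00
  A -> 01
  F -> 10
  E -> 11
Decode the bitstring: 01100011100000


Decoding step by step:
Bits 01 -> A
Bits 10 -> F
Bits 00 -> C
Bits 11 -> E
Bits 10 -> F
Bits 00 -> C
Bits 00 -> C


Decoded message: AFCEFCC


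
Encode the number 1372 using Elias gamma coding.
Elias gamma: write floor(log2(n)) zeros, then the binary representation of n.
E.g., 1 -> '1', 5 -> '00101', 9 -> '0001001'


num_bits = floor(log2(1372)) + 1 = 11
leading_zeros = num_bits - 1 = 10
binary(1372) = 10101011100

Elias gamma(1372) = '0000000000' + '10101011100' = 000000000010101011100 (21 bits)


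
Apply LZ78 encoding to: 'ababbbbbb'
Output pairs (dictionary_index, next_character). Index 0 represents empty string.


LZ78 encoding steps:
Dictionary: {0: ''}
Step 1: w='' (idx 0), next='a' -> output (0, 'a'), add 'a' as idx 1
Step 2: w='' (idx 0), next='b' -> output (0, 'b'), add 'b' as idx 2
Step 3: w='a' (idx 1), next='b' -> output (1, 'b'), add 'ab' as idx 3
Step 4: w='b' (idx 2), next='b' -> output (2, 'b'), add 'bb' as idx 4
Step 5: w='bb' (idx 4), next='b' -> output (4, 'b'), add 'bbb' as idx 5


Encoded: [(0, 'a'), (0, 'b'), (1, 'b'), (2, 'b'), (4, 'b')]


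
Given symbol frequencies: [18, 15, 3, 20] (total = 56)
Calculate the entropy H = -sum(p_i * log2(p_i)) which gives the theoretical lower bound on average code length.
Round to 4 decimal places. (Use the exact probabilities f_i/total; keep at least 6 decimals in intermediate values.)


Per-symbol terms -p_i * log2(p_i) with p_i = f_i/56:
  p = 18/56 = 0.321429: log2(p) = -1.637430, -p*log2(p) = 0.526317
  p = 15/56 = 0.267857: log2(p) = -1.900464, -p*log2(p) = 0.509053
  p = 3/56 = 0.053571: log2(p) = -4.222392, -p*log2(p) = 0.226200
  p = 20/56 = 0.357143: log2(p) = -1.485427, -p*log2(p) = 0.530510
H = 0.526317 + 0.509053 + 0.226200 + 0.530510 = 1.792080

H = 1.7921 bits/symbol


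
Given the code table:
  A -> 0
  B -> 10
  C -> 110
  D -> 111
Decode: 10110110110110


Decoding:
10 -> B
110 -> C
110 -> C
110 -> C
110 -> C


Result: BCCCC


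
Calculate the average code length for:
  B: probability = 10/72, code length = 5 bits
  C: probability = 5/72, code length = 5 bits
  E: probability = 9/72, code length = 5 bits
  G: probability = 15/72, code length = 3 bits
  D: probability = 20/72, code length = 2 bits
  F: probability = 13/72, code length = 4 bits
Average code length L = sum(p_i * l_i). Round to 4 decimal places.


Weighted contributions p_i * l_i:
  B: (10/72) * 5 = 50/72
  C: (5/72) * 5 = 25/72
  E: (9/72) * 5 = 45/72
  G: (15/72) * 3 = 45/72
  D: (20/72) * 2 = 40/72
  F: (13/72) * 4 = 52/72
Sum = (50 + 25 + 45 + 45 + 40 + 52)/72 = 257/72

L = 257/72 = 3.5694 bits/symbol


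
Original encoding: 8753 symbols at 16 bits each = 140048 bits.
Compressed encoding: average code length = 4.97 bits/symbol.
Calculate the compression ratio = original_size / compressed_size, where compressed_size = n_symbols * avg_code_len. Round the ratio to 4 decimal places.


original_size = n_symbols * orig_bits = 8753 * 16 = 140048 bits
compressed_size = n_symbols * avg_code_len = 8753 * 4.97 = 43502.41 bits
ratio = original_size / compressed_size = 140048 / 43502.41 = 3.2193

Compression ratio = 3.2193


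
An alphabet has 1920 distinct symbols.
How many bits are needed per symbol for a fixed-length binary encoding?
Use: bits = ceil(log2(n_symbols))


log2(1920) = 10.9069
Bracket: 2^10 = 1024 < 1920 <= 2^11 = 2048
So ceil(log2(1920)) = 11

bits = ceil(log2(1920)) = ceil(10.9069) = 11 bits


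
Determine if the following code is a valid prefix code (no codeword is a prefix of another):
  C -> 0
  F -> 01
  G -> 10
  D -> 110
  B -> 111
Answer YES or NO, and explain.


Checking each pair (does one codeword prefix another?):
  C='0' vs F='01': prefix -- VIOLATION

NO -- this is NOT a valid prefix code. C (0) is a prefix of F (01).


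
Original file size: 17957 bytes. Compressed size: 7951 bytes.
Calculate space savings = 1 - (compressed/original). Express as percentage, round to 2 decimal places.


ratio = compressed/original = 7951/17957 = 0.44278
savings = 1 - ratio = 1 - 0.44278 = 0.55722
as a percentage: 0.55722 * 100 = 55.72%

Space savings = 1 - 7951/17957 = 55.72%


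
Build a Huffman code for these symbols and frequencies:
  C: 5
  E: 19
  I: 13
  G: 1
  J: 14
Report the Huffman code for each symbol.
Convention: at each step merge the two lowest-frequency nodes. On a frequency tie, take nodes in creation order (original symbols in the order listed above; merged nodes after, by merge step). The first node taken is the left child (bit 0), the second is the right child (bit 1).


Huffman tree construction:
Step 1: Merge G(1) + C(5) = 6
Step 2: Merge (G+C)(6) + I(13) = 19
Step 3: Merge J(14) + E(19) = 33
Step 4: Merge ((G+C)+I)(19) + (J+E)(33) = 52
Read each symbol's code off the tree from the root (left child = 0, right child = 1).

Codes:
  C: 001 (length 3)
  E: 11 (length 2)
  I: 01 (length 2)
  G: 000 (length 3)
  J: 10 (length 2)
Average code length: 110/52 = 2.1154 bits/symbol


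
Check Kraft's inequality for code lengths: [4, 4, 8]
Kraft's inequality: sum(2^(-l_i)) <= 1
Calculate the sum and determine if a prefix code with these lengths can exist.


Sum = 2^(-4) + 2^(-4) + 2^(-8)
    = 0.0625 + 0.0625 + 0.00390625
    = 33/256 = 0.12890625
Since 0.12890625 <= 1, Kraft's inequality IS satisfied.
A prefix code with these lengths CAN exist.

Kraft sum = 0.12890625. Satisfied.


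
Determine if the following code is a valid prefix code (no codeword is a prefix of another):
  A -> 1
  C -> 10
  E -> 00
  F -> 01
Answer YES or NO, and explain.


Checking each pair (does one codeword prefix another?):
  A='1' vs C='10': prefix -- VIOLATION

NO -- this is NOT a valid prefix code. A (1) is a prefix of C (10).


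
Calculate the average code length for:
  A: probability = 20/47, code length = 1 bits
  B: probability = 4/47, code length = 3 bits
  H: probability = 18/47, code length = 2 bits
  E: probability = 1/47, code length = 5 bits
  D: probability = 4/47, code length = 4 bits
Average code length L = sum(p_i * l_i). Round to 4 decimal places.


Weighted contributions p_i * l_i:
  A: (20/47) * 1 = 20/47
  B: (4/47) * 3 = 12/47
  H: (18/47) * 2 = 36/47
  E: (1/47) * 5 = 5/47
  D: (4/47) * 4 = 16/47
Sum = (20 + 12 + 36 + 5 + 16)/47 = 89/47

L = 89/47 = 1.8936 bits/symbol


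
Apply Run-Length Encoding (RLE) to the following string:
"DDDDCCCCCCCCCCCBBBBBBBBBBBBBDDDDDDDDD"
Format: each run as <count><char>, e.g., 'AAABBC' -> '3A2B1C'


Scanning runs left to right:
  i=0: run of 'D' x 4 -> '4D'
  i=4: run of 'C' x 11 -> '11C'
  i=15: run of 'B' x 13 -> '13B'
  i=28: run of 'D' x 9 -> '9D'

RLE = 4D11C13B9D


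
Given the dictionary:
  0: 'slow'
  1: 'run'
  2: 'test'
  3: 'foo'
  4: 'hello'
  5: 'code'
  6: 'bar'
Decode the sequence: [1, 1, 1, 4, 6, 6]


Look up each index in the dictionary:
  1 -> 'run'
  1 -> 'run'
  1 -> 'run'
  4 -> 'hello'
  6 -> 'bar'
  6 -> 'bar'

Decoded: "run run run hello bar bar"


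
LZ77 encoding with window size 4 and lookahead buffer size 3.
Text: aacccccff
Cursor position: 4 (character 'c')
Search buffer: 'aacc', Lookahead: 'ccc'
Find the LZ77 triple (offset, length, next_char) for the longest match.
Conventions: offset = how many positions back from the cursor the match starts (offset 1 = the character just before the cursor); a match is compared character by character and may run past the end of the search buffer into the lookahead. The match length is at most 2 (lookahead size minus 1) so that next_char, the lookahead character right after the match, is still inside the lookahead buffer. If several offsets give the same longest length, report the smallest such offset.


Try each offset into the search buffer:
  offset=1 (pos 3, char 'c'): match length 2
  offset=2 (pos 2, char 'c'): match length 2
  offset=3 (pos 1, char 'a'): match length 0
  offset=4 (pos 0, char 'a'): match length 0
Longest match has length 2, found at offsets 1, 2; take the smallest, offset 1.
next_char = character at position 4 + 2 = 6 -> 'c'

Best match: offset=1, length=2 (matching 'cc' starting at position 3)
LZ77 triple: (1, 2, 'c')


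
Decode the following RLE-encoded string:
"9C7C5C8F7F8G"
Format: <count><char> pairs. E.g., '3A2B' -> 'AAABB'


Expanding each <count><char> pair:
  9C -> 'CCCCCCCCC'
  7C -> 'CCCCCCC'
  5C -> 'CCCCC'
  8F -> 'FFFFFFFF'
  7F -> 'FFFFFFF'
  8G -> 'GGGGGGGG'

Decoded = CCCCCCCCCCCCCCCCCCCCCFFFFFFFFFFFFFFFGGGGGGGG


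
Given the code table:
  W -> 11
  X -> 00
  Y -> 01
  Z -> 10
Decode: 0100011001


Decoding:
01 -> Y
00 -> X
01 -> Y
10 -> Z
01 -> Y


Result: YXYZY


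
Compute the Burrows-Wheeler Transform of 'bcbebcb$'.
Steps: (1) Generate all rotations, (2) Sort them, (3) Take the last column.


Rotations (sorted):
  0: $bcbebcb -> last char: b
  1: b$bcbebc -> last char: c
  2: bcb$bcbe -> last char: e
  3: bcbebcb$ -> last char: $
  4: bebcb$bc -> last char: c
  5: cb$bcbeb -> last char: b
  6: cbebcb$b -> last char: b
  7: ebcb$bcb -> last char: b


BWT = bce$cbbb


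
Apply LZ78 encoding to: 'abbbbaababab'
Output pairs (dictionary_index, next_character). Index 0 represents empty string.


LZ78 encoding steps:
Dictionary: {0: ''}
Step 1: w='' (idx 0), next='a' -> output (0, 'a'), add 'a' as idx 1
Step 2: w='' (idx 0), next='b' -> output (0, 'b'), add 'b' as idx 2
Step 3: w='b' (idx 2), next='b' -> output (2, 'b'), add 'bb' as idx 3
Step 4: w='b' (idx 2), next='a' -> output (2, 'a'), add 'ba' as idx 4
Step 5: w='a' (idx 1), next='b' -> output (1, 'b'), add 'ab' as idx 5
Step 6: w='ab' (idx 5), next='a' -> output (5, 'a'), add 'aba' as idx 6
Step 7: w='b' (idx 2), end of input -> output (2, '')


Encoded: [(0, 'a'), (0, 'b'), (2, 'b'), (2, 'a'), (1, 'b'), (5, 'a'), (2, '')]


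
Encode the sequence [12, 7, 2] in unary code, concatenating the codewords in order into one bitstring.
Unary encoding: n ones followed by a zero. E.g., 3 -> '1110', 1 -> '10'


Encode each number as n ones followed by a terminating 0:
  12 -> 1111111111110 (13 bits)
  7 -> 11111110 (8 bits)
  2 -> 110 (3 bits)
Total length = 13 + 8 + 3 = 24 bits.

Unary([12, 7, 2]) = 111111111111011111110110 (24 bits)


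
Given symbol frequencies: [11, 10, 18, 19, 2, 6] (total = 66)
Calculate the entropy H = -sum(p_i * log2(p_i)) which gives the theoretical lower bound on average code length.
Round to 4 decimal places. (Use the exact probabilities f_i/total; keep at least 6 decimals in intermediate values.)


Per-symbol terms -p_i * log2(p_i) with p_i = f_i/66:
  p = 11/66 = 0.166667: log2(p) = -2.584963, -p*log2(p) = 0.430827
  p = 10/66 = 0.151515: log2(p) = -2.722466, -p*log2(p) = 0.412495
  p = 18/66 = 0.272727: log2(p) = -1.874469, -p*log2(p) = 0.511219
  p = 19/66 = 0.287879: log2(p) = -1.796467, -p*log2(p) = 0.517165
  p = 2/66 = 0.030303: log2(p) = -5.044394, -p*log2(p) = 0.152860
  p = 6/66 = 0.090909: log2(p) = -3.459432, -p*log2(p) = 0.314494
H = 0.430827 + 0.412495 + 0.511219 + 0.517165 + 0.152860 + 0.314494 = 2.339060

H = 2.3391 bits/symbol


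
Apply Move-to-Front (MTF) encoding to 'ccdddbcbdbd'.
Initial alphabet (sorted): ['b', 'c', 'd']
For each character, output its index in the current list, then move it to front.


MTF encoding:
'c': index 1 in ['b', 'c', 'd'] -> ['c', 'b', 'd']
'c': index 0 in ['c', 'b', 'd'] -> ['c', 'b', 'd']
'd': index 2 in ['c', 'b', 'd'] -> ['d', 'c', 'b']
'd': index 0 in ['d', 'c', 'b'] -> ['d', 'c', 'b']
'd': index 0 in ['d', 'c', 'b'] -> ['d', 'c', 'b']
'b': index 2 in ['d', 'c', 'b'] -> ['b', 'd', 'c']
'c': index 2 in ['b', 'd', 'c'] -> ['c', 'b', 'd']
'b': index 1 in ['c', 'b', 'd'] -> ['b', 'c', 'd']
'd': index 2 in ['b', 'c', 'd'] -> ['d', 'b', 'c']
'b': index 1 in ['d', 'b', 'c'] -> ['b', 'd', 'c']
'd': index 1 in ['b', 'd', 'c'] -> ['d', 'b', 'c']


Output: [1, 0, 2, 0, 0, 2, 2, 1, 2, 1, 1]


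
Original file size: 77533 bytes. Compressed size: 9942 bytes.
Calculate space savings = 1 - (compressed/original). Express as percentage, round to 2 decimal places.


ratio = compressed/original = 9942/77533 = 0.128229
savings = 1 - ratio = 1 - 0.128229 = 0.871771
as a percentage: 0.871771 * 100 = 87.18%

Space savings = 1 - 9942/77533 = 87.18%


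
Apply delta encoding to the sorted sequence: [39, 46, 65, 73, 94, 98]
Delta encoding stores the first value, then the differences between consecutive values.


First value: 39
Deltas:
  46 - 39 = 7
  65 - 46 = 19
  73 - 65 = 8
  94 - 73 = 21
  98 - 94 = 4


Delta encoded: [39, 7, 19, 8, 21, 4]


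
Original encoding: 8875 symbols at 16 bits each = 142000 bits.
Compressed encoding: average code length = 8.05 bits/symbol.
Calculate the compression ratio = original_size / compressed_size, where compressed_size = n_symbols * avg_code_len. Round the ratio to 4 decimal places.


original_size = n_symbols * orig_bits = 8875 * 16 = 142000 bits
compressed_size = n_symbols * avg_code_len = 8875 * 8.05 = 71443.75 bits
ratio = original_size / compressed_size = 142000 / 71443.75 = 1.9876

Compression ratio = 1.9876


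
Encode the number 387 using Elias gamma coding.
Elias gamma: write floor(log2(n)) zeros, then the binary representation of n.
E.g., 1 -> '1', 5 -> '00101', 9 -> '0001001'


num_bits = floor(log2(387)) + 1 = 9
leading_zeros = num_bits - 1 = 8
binary(387) = 110000011

Elias gamma(387) = '00000000' + '110000011' = 00000000110000011 (17 bits)


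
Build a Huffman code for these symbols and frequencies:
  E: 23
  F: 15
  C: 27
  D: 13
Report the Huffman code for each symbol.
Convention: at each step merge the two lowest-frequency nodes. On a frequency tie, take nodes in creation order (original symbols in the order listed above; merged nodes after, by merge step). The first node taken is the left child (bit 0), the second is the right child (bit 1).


Huffman tree construction:
Step 1: Merge D(13) + F(15) = 28
Step 2: Merge E(23) + C(27) = 50
Step 3: Merge (D+F)(28) + (E+C)(50) = 78
Read each symbol's code off the tree from the root (left child = 0, right child = 1).

Codes:
  E: 10 (length 2)
  F: 01 (length 2)
  C: 11 (length 2)
  D: 00 (length 2)
Average code length: 156/78 = 2.0000 bits/symbol


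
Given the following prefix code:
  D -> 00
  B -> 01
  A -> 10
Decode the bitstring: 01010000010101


Decoding step by step:
Bits 01 -> B
Bits 01 -> B
Bits 00 -> D
Bits 00 -> D
Bits 01 -> B
Bits 01 -> B
Bits 01 -> B


Decoded message: BBDDBBB


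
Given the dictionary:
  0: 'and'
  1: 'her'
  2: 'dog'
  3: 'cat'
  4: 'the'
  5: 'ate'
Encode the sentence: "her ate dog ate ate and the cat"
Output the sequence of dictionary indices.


Look up each word in the dictionary:
  'her' -> 1
  'ate' -> 5
  'dog' -> 2
  'ate' -> 5
  'ate' -> 5
  'and' -> 0
  'the' -> 4
  'cat' -> 3

Encoded: [1, 5, 2, 5, 5, 0, 4, 3]


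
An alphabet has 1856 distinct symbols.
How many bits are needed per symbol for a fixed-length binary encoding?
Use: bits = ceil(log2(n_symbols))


log2(1856) = 10.858
Bracket: 2^10 = 1024 < 1856 <= 2^11 = 2048
So ceil(log2(1856)) = 11

bits = ceil(log2(1856)) = ceil(10.858) = 11 bits


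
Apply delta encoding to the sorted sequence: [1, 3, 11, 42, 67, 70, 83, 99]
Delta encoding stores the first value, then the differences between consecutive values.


First value: 1
Deltas:
  3 - 1 = 2
  11 - 3 = 8
  42 - 11 = 31
  67 - 42 = 25
  70 - 67 = 3
  83 - 70 = 13
  99 - 83 = 16


Delta encoded: [1, 2, 8, 31, 25, 3, 13, 16]


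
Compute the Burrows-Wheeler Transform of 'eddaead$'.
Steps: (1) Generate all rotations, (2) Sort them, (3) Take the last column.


Rotations (sorted):
  0: $eddaead -> last char: d
  1: ad$eddae -> last char: e
  2: aead$edd -> last char: d
  3: d$eddaea -> last char: a
  4: daead$ed -> last char: d
  5: ddaead$e -> last char: e
  6: ead$edda -> last char: a
  7: eddaead$ -> last char: $


BWT = dedadea$


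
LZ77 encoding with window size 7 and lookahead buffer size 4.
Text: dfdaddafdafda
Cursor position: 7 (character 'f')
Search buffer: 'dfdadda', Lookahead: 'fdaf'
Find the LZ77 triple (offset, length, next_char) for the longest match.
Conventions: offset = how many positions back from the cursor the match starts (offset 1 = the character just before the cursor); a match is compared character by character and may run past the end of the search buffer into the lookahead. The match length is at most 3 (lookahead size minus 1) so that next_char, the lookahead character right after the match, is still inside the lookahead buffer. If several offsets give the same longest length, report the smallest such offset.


Try each offset into the search buffer:
  offset=1 (pos 6, char 'a'): match length 0
  offset=2 (pos 5, char 'd'): match length 0
  offset=3 (pos 4, char 'd'): match length 0
  offset=4 (pos 3, char 'a'): match length 0
  offset=5 (pos 2, char 'd'): match length 0
  offset=6 (pos 1, char 'f'): match length 3
  offset=7 (pos 0, char 'd'): match length 0
Longest match has length 3 at offset 6.
next_char = character at position 7 + 3 = 10 -> 'f'

Best match: offset=6, length=3 (matching 'fda' starting at position 1)
LZ77 triple: (6, 3, 'f')


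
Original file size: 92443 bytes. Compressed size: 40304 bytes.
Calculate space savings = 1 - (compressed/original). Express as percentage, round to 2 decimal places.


ratio = compressed/original = 40304/92443 = 0.435988
savings = 1 - ratio = 1 - 0.435988 = 0.564012
as a percentage: 0.564012 * 100 = 56.4%

Space savings = 1 - 40304/92443 = 56.4%


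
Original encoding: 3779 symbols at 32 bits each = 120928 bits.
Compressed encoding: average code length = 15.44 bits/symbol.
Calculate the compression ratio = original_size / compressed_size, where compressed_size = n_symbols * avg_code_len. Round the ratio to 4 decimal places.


original_size = n_symbols * orig_bits = 3779 * 32 = 120928 bits
compressed_size = n_symbols * avg_code_len = 3779 * 15.44 = 58347.76 bits
ratio = original_size / compressed_size = 120928 / 58347.76 = 2.0725

Compression ratio = 2.0725


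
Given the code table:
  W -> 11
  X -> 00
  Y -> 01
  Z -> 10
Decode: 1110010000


Decoding:
11 -> W
10 -> Z
01 -> Y
00 -> X
00 -> X


Result: WZYXX


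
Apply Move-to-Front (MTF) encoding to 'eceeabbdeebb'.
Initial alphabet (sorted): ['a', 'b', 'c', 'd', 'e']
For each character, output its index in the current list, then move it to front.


MTF encoding:
'e': index 4 in ['a', 'b', 'c', 'd', 'e'] -> ['e', 'a', 'b', 'c', 'd']
'c': index 3 in ['e', 'a', 'b', 'c', 'd'] -> ['c', 'e', 'a', 'b', 'd']
'e': index 1 in ['c', 'e', 'a', 'b', 'd'] -> ['e', 'c', 'a', 'b', 'd']
'e': index 0 in ['e', 'c', 'a', 'b', 'd'] -> ['e', 'c', 'a', 'b', 'd']
'a': index 2 in ['e', 'c', 'a', 'b', 'd'] -> ['a', 'e', 'c', 'b', 'd']
'b': index 3 in ['a', 'e', 'c', 'b', 'd'] -> ['b', 'a', 'e', 'c', 'd']
'b': index 0 in ['b', 'a', 'e', 'c', 'd'] -> ['b', 'a', 'e', 'c', 'd']
'd': index 4 in ['b', 'a', 'e', 'c', 'd'] -> ['d', 'b', 'a', 'e', 'c']
'e': index 3 in ['d', 'b', 'a', 'e', 'c'] -> ['e', 'd', 'b', 'a', 'c']
'e': index 0 in ['e', 'd', 'b', 'a', 'c'] -> ['e', 'd', 'b', 'a', 'c']
'b': index 2 in ['e', 'd', 'b', 'a', 'c'] -> ['b', 'e', 'd', 'a', 'c']
'b': index 0 in ['b', 'e', 'd', 'a', 'c'] -> ['b', 'e', 'd', 'a', 'c']


Output: [4, 3, 1, 0, 2, 3, 0, 4, 3, 0, 2, 0]


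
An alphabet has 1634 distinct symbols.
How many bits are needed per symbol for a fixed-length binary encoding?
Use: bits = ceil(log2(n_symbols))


log2(1634) = 10.6742
Bracket: 2^10 = 1024 < 1634 <= 2^11 = 2048
So ceil(log2(1634)) = 11

bits = ceil(log2(1634)) = ceil(10.6742) = 11 bits


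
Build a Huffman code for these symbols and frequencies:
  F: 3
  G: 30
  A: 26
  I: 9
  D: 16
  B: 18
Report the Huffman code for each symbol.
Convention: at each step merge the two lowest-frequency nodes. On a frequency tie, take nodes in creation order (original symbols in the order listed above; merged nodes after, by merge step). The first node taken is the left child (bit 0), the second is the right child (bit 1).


Huffman tree construction:
Step 1: Merge F(3) + I(9) = 12
Step 2: Merge (F+I)(12) + D(16) = 28
Step 3: Merge B(18) + A(26) = 44
Step 4: Merge ((F+I)+D)(28) + G(30) = 58
Step 5: Merge (B+A)(44) + (((F+I)+D)+G)(58) = 102
Read each symbol's code off the tree from the root (left child = 0, right child = 1).

Codes:
  F: 1000 (length 4)
  G: 11 (length 2)
  A: 01 (length 2)
  I: 1001 (length 4)
  D: 101 (length 3)
  B: 00 (length 2)
Average code length: 244/102 = 2.3922 bits/symbol


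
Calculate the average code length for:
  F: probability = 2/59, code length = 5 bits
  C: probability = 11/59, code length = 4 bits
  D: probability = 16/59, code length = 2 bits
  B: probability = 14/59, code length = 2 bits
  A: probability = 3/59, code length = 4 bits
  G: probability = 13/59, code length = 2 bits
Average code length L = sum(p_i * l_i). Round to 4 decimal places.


Weighted contributions p_i * l_i:
  F: (2/59) * 5 = 10/59
  C: (11/59) * 4 = 44/59
  D: (16/59) * 2 = 32/59
  B: (14/59) * 2 = 28/59
  A: (3/59) * 4 = 12/59
  G: (13/59) * 2 = 26/59
Sum = (10 + 44 + 32 + 28 + 12 + 26)/59 = 152/59

L = 152/59 = 2.5763 bits/symbol


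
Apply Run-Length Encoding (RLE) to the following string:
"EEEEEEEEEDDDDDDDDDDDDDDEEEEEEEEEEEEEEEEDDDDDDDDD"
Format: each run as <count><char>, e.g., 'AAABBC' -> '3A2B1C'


Scanning runs left to right:
  i=0: run of 'E' x 9 -> '9E'
  i=9: run of 'D' x 14 -> '14D'
  i=23: run of 'E' x 16 -> '16E'
  i=39: run of 'D' x 9 -> '9D'

RLE = 9E14D16E9D


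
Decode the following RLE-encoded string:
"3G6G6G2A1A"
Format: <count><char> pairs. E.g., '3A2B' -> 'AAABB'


Expanding each <count><char> pair:
  3G -> 'GGG'
  6G -> 'GGGGGG'
  6G -> 'GGGGGG'
  2A -> 'AA'
  1A -> 'A'

Decoded = GGGGGGGGGGGGGGGAAA


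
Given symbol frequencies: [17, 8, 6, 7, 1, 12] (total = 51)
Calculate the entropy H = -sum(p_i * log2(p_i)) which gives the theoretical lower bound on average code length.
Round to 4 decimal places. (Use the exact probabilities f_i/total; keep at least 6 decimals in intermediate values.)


Per-symbol terms -p_i * log2(p_i) with p_i = f_i/51:
  p = 17/51 = 0.333333: log2(p) = -1.584963, -p*log2(p) = 0.528321
  p = 8/51 = 0.156863: log2(p) = -2.672425, -p*log2(p) = 0.419204
  p = 6/51 = 0.117647: log2(p) = -3.087463, -p*log2(p) = 0.363231
  p = 7/51 = 0.137255: log2(p) = -2.865070, -p*log2(p) = 0.393245
  p = 1/51 = 0.019608: log2(p) = -5.672425, -p*log2(p) = 0.111224
  p = 12/51 = 0.235294: log2(p) = -2.087463, -p*log2(p) = 0.491168
H = 0.528321 + 0.419204 + 0.363231 + 0.393245 + 0.111224 + 0.491168 = 2.306393

H = 2.3064 bits/symbol


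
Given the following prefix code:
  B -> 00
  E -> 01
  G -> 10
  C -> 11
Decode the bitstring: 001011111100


Decoding step by step:
Bits 00 -> B
Bits 10 -> G
Bits 11 -> C
Bits 11 -> C
Bits 11 -> C
Bits 00 -> B


Decoded message: BGCCCB


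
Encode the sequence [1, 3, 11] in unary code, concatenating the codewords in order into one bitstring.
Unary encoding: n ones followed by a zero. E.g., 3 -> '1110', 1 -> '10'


Encode each number as n ones followed by a terminating 0:
  1 -> 10 (2 bits)
  3 -> 1110 (4 bits)
  11 -> 111111111110 (12 bits)
Total length = 2 + 4 + 12 = 18 bits.

Unary([1, 3, 11]) = 101110111111111110 (18 bits)


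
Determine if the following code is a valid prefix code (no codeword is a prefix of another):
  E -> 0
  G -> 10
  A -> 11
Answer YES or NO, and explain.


Checking each pair (does one codeword prefix another?):
  E='0' vs G='10': no prefix
  E='0' vs A='11': no prefix
  G='10' vs E='0': no prefix
  G='10' vs A='11': no prefix
  A='11' vs E='0': no prefix
  A='11' vs G='10': no prefix
No violation found over all pairs.

YES -- this is a valid prefix code. No codeword is a prefix of any other codeword.


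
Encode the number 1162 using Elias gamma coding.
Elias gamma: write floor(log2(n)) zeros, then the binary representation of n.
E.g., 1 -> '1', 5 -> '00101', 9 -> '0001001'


num_bits = floor(log2(1162)) + 1 = 11
leading_zeros = num_bits - 1 = 10
binary(1162) = 10010001010

Elias gamma(1162) = '0000000000' + '10010001010' = 000000000010010001010 (21 bits)


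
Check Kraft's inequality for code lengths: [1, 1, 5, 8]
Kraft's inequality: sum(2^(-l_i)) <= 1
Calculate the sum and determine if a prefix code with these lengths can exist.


Sum = 2^(-1) + 2^(-1) + 2^(-5) + 2^(-8)
    = 0.5 + 0.5 + 0.03125 + 0.00390625
    = 265/256 = 1.03515625
Since 1.03515625 > 1, Kraft's inequality is NOT satisfied.
A prefix code with these lengths CANNOT exist.

Kraft sum = 1.03515625. Not satisfied.


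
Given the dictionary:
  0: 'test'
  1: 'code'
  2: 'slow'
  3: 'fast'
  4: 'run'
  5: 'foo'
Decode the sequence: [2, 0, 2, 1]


Look up each index in the dictionary:
  2 -> 'slow'
  0 -> 'test'
  2 -> 'slow'
  1 -> 'code'

Decoded: "slow test slow code"


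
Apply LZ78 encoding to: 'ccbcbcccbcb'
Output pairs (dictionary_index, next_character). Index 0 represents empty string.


LZ78 encoding steps:
Dictionary: {0: ''}
Step 1: w='' (idx 0), next='c' -> output (0, 'c'), add 'c' as idx 1
Step 2: w='c' (idx 1), next='b' -> output (1, 'b'), add 'cb' as idx 2
Step 3: w='cb' (idx 2), next='c' -> output (2, 'c'), add 'cbc' as idx 3
Step 4: w='c' (idx 1), next='c' -> output (1, 'c'), add 'cc' as idx 4
Step 5: w='' (idx 0), next='b' -> output (0, 'b'), add 'b' as idx 5
Step 6: w='cb' (idx 2), end of input -> output (2, '')


Encoded: [(0, 'c'), (1, 'b'), (2, 'c'), (1, 'c'), (0, 'b'), (2, '')]


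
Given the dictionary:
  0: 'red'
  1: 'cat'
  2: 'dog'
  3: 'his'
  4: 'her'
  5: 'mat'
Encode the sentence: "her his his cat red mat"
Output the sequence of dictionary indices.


Look up each word in the dictionary:
  'her' -> 4
  'his' -> 3
  'his' -> 3
  'cat' -> 1
  'red' -> 0
  'mat' -> 5

Encoded: [4, 3, 3, 1, 0, 5]


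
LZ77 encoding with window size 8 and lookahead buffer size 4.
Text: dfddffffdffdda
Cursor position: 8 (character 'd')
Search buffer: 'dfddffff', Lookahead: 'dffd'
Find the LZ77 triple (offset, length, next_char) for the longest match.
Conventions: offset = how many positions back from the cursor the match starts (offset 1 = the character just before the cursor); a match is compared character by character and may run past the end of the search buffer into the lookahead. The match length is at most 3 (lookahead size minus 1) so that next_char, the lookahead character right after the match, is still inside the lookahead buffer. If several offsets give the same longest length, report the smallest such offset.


Try each offset into the search buffer:
  offset=1 (pos 7, char 'f'): match length 0
  offset=2 (pos 6, char 'f'): match length 0
  offset=3 (pos 5, char 'f'): match length 0
  offset=4 (pos 4, char 'f'): match length 0
  offset=5 (pos 3, char 'd'): match length 3
  offset=6 (pos 2, char 'd'): match length 1
  offset=7 (pos 1, char 'f'): match length 0
  offset=8 (pos 0, char 'd'): match length 2
Longest match has length 3 at offset 5.
next_char = character at position 8 + 3 = 11 -> 'd'

Best match: offset=5, length=3 (matching 'dff' starting at position 3)
LZ77 triple: (5, 3, 'd')


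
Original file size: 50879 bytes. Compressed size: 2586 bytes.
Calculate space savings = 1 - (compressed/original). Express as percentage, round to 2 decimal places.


ratio = compressed/original = 2586/50879 = 0.050826
savings = 1 - ratio = 1 - 0.050826 = 0.949174
as a percentage: 0.949174 * 100 = 94.92%

Space savings = 1 - 2586/50879 = 94.92%


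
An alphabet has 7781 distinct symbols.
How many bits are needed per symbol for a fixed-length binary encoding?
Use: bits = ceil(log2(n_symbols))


log2(7781) = 12.9257
Bracket: 2^12 = 4096 < 7781 <= 2^13 = 8192
So ceil(log2(7781)) = 13

bits = ceil(log2(7781)) = ceil(12.9257) = 13 bits


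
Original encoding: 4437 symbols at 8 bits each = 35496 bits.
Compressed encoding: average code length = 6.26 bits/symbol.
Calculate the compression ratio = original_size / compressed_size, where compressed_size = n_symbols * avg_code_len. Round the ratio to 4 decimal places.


original_size = n_symbols * orig_bits = 4437 * 8 = 35496 bits
compressed_size = n_symbols * avg_code_len = 4437 * 6.26 = 27775.62 bits
ratio = original_size / compressed_size = 35496 / 27775.62 = 1.278

Compression ratio = 1.278


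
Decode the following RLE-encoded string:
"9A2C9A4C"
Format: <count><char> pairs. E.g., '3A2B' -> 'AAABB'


Expanding each <count><char> pair:
  9A -> 'AAAAAAAAA'
  2C -> 'CC'
  9A -> 'AAAAAAAAA'
  4C -> 'CCCC'

Decoded = AAAAAAAAACCAAAAAAAAACCCC


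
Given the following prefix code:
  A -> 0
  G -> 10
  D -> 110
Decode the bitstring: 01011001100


Decoding step by step:
Bits 0 -> A
Bits 10 -> G
Bits 110 -> D
Bits 0 -> A
Bits 110 -> D
Bits 0 -> A


Decoded message: AGDADA


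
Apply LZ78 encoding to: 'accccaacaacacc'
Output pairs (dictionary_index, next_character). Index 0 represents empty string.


LZ78 encoding steps:
Dictionary: {0: ''}
Step 1: w='' (idx 0), next='a' -> output (0, 'a'), add 'a' as idx 1
Step 2: w='' (idx 0), next='c' -> output (0, 'c'), add 'c' as idx 2
Step 3: w='c' (idx 2), next='c' -> output (2, 'c'), add 'cc' as idx 3
Step 4: w='c' (idx 2), next='a' -> output (2, 'a'), add 'ca' as idx 4
Step 5: w='a' (idx 1), next='c' -> output (1, 'c'), add 'ac' as idx 5
Step 6: w='a' (idx 1), next='a' -> output (1, 'a'), add 'aa' as idx 6
Step 7: w='ca' (idx 4), next='c' -> output (4, 'c'), add 'cac' as idx 7
Step 8: w='c' (idx 2), end of input -> output (2, '')


Encoded: [(0, 'a'), (0, 'c'), (2, 'c'), (2, 'a'), (1, 'c'), (1, 'a'), (4, 'c'), (2, '')]


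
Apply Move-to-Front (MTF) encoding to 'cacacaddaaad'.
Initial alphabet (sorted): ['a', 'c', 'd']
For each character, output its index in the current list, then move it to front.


MTF encoding:
'c': index 1 in ['a', 'c', 'd'] -> ['c', 'a', 'd']
'a': index 1 in ['c', 'a', 'd'] -> ['a', 'c', 'd']
'c': index 1 in ['a', 'c', 'd'] -> ['c', 'a', 'd']
'a': index 1 in ['c', 'a', 'd'] -> ['a', 'c', 'd']
'c': index 1 in ['a', 'c', 'd'] -> ['c', 'a', 'd']
'a': index 1 in ['c', 'a', 'd'] -> ['a', 'c', 'd']
'd': index 2 in ['a', 'c', 'd'] -> ['d', 'a', 'c']
'd': index 0 in ['d', 'a', 'c'] -> ['d', 'a', 'c']
'a': index 1 in ['d', 'a', 'c'] -> ['a', 'd', 'c']
'a': index 0 in ['a', 'd', 'c'] -> ['a', 'd', 'c']
'a': index 0 in ['a', 'd', 'c'] -> ['a', 'd', 'c']
'd': index 1 in ['a', 'd', 'c'] -> ['d', 'a', 'c']


Output: [1, 1, 1, 1, 1, 1, 2, 0, 1, 0, 0, 1]


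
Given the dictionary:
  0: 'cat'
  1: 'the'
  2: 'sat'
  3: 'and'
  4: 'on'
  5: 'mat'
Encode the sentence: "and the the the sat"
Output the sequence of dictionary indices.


Look up each word in the dictionary:
  'and' -> 3
  'the' -> 1
  'the' -> 1
  'the' -> 1
  'sat' -> 2

Encoded: [3, 1, 1, 1, 2]


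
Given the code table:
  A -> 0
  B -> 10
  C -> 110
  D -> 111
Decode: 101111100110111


Decoding:
10 -> B
111 -> D
110 -> C
0 -> A
110 -> C
111 -> D


Result: BDCACD


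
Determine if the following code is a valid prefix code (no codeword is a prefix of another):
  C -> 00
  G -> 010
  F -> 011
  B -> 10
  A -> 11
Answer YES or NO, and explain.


Checking each pair (does one codeword prefix another?):
  C='00' vs G='010': no prefix
  C='00' vs F='011': no prefix
  C='00' vs B='10': no prefix
  C='00' vs A='11': no prefix
  G='010' vs C='00': no prefix
  G='010' vs F='011': no prefix
  G='010' vs B='10': no prefix
  G='010' vs A='11': no prefix
  F='011' vs C='00': no prefix
  F='011' vs G='010': no prefix
  F='011' vs B='10': no prefix
  F='011' vs A='11': no prefix
  B='10' vs C='00': no prefix
  B='10' vs G='010': no prefix
  B='10' vs F='011': no prefix
  B='10' vs A='11': no prefix
  A='11' vs C='00': no prefix
  A='11' vs G='010': no prefix
  A='11' vs F='011': no prefix
  A='11' vs B='10': no prefix
No violation found over all pairs.

YES -- this is a valid prefix code. No codeword is a prefix of any other codeword.


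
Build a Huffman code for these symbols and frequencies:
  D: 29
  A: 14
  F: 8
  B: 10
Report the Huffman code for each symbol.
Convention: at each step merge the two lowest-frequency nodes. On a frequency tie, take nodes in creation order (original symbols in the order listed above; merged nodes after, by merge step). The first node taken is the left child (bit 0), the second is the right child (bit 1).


Huffman tree construction:
Step 1: Merge F(8) + B(10) = 18
Step 2: Merge A(14) + (F+B)(18) = 32
Step 3: Merge D(29) + (A+(F+B))(32) = 61
Read each symbol's code off the tree from the root (left child = 0, right child = 1).

Codes:
  D: 0 (length 1)
  A: 10 (length 2)
  F: 110 (length 3)
  B: 111 (length 3)
Average code length: 111/61 = 1.8197 bits/symbol


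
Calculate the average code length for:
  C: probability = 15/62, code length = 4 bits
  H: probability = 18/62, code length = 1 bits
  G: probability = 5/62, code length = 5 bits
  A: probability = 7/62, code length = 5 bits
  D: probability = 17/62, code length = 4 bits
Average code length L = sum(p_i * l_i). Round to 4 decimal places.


Weighted contributions p_i * l_i:
  C: (15/62) * 4 = 60/62
  H: (18/62) * 1 = 18/62
  G: (5/62) * 5 = 25/62
  A: (7/62) * 5 = 35/62
  D: (17/62) * 4 = 68/62
Sum = (60 + 18 + 25 + 35 + 68)/62 = 206/62

L = 206/62 = 3.3226 bits/symbol


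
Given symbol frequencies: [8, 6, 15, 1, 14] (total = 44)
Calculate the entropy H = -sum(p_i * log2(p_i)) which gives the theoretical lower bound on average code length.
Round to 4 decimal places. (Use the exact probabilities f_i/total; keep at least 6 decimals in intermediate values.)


Per-symbol terms -p_i * log2(p_i) with p_i = f_i/44:
  p = 8/44 = 0.181818: log2(p) = -2.459432, -p*log2(p) = 0.447169
  p = 6/44 = 0.136364: log2(p) = -2.874469, -p*log2(p) = 0.391973
  p = 15/44 = 0.340909: log2(p) = -1.552541, -p*log2(p) = 0.529275
  p = 1/44 = 0.022727: log2(p) = -5.459432, -p*log2(p) = 0.124078
  p = 14/44 = 0.318182: log2(p) = -1.652077, -p*log2(p) = 0.525661
H = 0.447169 + 0.391973 + 0.529275 + 0.124078 + 0.525661 = 2.018156

H = 2.0182 bits/symbol


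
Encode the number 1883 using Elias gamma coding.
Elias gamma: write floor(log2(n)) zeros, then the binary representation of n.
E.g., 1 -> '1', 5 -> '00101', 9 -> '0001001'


num_bits = floor(log2(1883)) + 1 = 11
leading_zeros = num_bits - 1 = 10
binary(1883) = 11101011011

Elias gamma(1883) = '0000000000' + '11101011011' = 000000000011101011011 (21 bits)


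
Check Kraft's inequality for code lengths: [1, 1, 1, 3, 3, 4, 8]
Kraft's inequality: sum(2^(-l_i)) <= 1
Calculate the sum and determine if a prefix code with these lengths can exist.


Sum = 2^(-1) + 2^(-1) + 2^(-1) + 2^(-3) + 2^(-3) + 2^(-4) + 2^(-8)
    = 0.5 + 0.5 + 0.5 + 0.125 + 0.125 + 0.0625 + 0.00390625
    = 465/256 = 1.81640625
Since 1.81640625 > 1, Kraft's inequality is NOT satisfied.
A prefix code with these lengths CANNOT exist.

Kraft sum = 1.81640625. Not satisfied.


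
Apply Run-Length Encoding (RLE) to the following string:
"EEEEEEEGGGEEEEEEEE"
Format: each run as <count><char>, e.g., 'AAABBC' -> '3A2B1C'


Scanning runs left to right:
  i=0: run of 'E' x 7 -> '7E'
  i=7: run of 'G' x 3 -> '3G'
  i=10: run of 'E' x 8 -> '8E'

RLE = 7E3G8E


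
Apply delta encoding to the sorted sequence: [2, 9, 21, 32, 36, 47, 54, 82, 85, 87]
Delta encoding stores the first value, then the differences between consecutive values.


First value: 2
Deltas:
  9 - 2 = 7
  21 - 9 = 12
  32 - 21 = 11
  36 - 32 = 4
  47 - 36 = 11
  54 - 47 = 7
  82 - 54 = 28
  85 - 82 = 3
  87 - 85 = 2


Delta encoded: [2, 7, 12, 11, 4, 11, 7, 28, 3, 2]
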